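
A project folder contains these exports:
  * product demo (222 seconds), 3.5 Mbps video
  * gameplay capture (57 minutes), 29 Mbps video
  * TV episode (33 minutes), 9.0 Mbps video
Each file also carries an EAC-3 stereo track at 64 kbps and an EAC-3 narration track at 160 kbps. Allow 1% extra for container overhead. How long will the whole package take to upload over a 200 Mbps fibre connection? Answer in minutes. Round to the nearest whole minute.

10 minutes

Audio total: 64 + 160 = 224 kbps = 0.224 Mbps.
product demo: 3.724 Mbps × 222 s × 1.01 = 835.0 Mb
gameplay capture: 29.224 Mbps × 3420 s × 1.01 = 100945.5 Mb
TV episode: 9.224 Mbps × 1980 s × 1.01 = 18446.2 Mb
Total: 120226.7 Mb = 15028.3 MB.
At 200 Mbps: 120226.7 / 200 = 601 s ≈ 10 minutes.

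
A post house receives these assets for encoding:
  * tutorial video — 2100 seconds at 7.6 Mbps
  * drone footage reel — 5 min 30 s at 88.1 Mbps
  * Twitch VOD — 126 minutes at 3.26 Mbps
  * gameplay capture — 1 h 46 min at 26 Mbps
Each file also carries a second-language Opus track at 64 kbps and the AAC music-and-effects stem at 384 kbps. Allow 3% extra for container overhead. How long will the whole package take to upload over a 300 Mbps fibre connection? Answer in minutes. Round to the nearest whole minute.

14 minutes

Audio total: 64 + 384 = 448 kbps = 0.448 Mbps.
tutorial video: 8.048 Mbps × 2100 s × 1.03 = 17407.8 Mb
drone footage reel: 88.548 Mbps × 330 s × 1.03 = 30097.5 Mb
Twitch VOD: 3.708 Mbps × 7560 s × 1.03 = 28873.5 Mb
gameplay capture: 26.448 Mbps × 6360 s × 1.03 = 173255.6 Mb
Total: 249634.3 Mb = 31204.3 MB.
At 300 Mbps: 249634.3 / 300 = 832 s ≈ 13.9 minutes.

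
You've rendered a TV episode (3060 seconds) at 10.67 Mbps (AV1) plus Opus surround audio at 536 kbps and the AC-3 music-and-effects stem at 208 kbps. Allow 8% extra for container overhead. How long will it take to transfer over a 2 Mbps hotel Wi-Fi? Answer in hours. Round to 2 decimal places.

Audio total: 536 + 208 = 744 kbps = 0.744 Mbps.
Total bitrate: 11.414 Mbps.
File: 11.414 Mbps × 3060 s = 34926.8 Mb.
With 8% container overhead: ×1.08. → 37721.0 Mb.
At 2 Mbps: 37721.0 / 2 = 18860.5 s ≈ 5.24 hours.

5.24 hours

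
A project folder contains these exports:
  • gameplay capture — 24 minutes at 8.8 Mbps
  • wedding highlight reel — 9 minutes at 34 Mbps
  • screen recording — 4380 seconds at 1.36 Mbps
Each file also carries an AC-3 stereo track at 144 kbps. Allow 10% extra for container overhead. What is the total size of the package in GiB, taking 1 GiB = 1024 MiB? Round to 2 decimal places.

4.85 GiB

Audio: 144 kbps = 0.144 Mbps.
gameplay capture: 8.944 Mbps × 1440 s × 1.10 = 14167.3 Mb
wedding highlight reel: 34.144 Mbps × 540 s × 1.10 = 20281.5 Mb
screen recording: 1.504 Mbps × 4380 s × 1.10 = 7246.3 Mb
Total: 41695.1 Mb = 5211.9 MB.
= 4.854 GiB.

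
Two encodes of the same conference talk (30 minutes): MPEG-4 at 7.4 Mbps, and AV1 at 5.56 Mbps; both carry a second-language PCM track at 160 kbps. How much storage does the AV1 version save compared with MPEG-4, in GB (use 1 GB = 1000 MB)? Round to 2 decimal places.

30 min = 1800 s
Audio: 160 kbps = 0.160 Mbps.
MPEG-4: 7.560 Mbps × 1800 s = 13608.0 Mb = 1.701 GB.
AV1: 5.720 Mbps × 1800 s = 10296.0 Mb = 1.287 GB.
Saving: 1.701 − 1.287 = 0.414 GB.

0.41 GB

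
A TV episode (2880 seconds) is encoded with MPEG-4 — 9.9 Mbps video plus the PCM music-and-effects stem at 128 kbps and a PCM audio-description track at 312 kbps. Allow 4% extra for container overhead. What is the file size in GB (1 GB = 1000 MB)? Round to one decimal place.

Audio total: 128 + 312 = 440 kbps = 0.440 Mbps.
Total bitrate: 9.9 + 0.440 = 10.340 Mbps.
Stream data: 10.340 Mbps × 2880 s = 29779.2 Mb.
With 4% container overhead: ×1.04.
30,970 Mb ÷ 8 = 3,871 MB → 3.871 GB.

3.9 GB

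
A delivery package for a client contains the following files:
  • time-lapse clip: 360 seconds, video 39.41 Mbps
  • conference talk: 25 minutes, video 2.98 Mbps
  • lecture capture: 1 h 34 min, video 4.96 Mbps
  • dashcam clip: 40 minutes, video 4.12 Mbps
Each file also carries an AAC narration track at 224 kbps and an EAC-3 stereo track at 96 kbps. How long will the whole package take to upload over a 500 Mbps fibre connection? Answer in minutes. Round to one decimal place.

2.0 minutes

Audio total: 224 + 96 = 320 kbps = 0.320 Mbps.
time-lapse clip: 39.730 Mbps × 360 s = 14302.8 Mb
conference talk: 3.300 Mbps × 1500 s = 4950.0 Mb
lecture capture: 5.280 Mbps × 5640 s = 29779.2 Mb
dashcam clip: 4.440 Mbps × 2400 s = 10656.0 Mb
Total: 59688.0 Mb = 7461.0 MB.
At 500 Mbps: 59688.0 / 500 = 119 s ≈ 1.99 minutes.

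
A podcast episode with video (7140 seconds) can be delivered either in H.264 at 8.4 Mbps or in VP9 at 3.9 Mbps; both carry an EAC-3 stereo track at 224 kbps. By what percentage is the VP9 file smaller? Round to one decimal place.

Audio: 224 kbps = 0.224 Mbps.
H.264: 8.624 Mbps × 7140 s = 61575.4 Mb = 7.168 GiB.
VP9: 4.124 Mbps × 7140 s = 29445.4 Mb = 3.428 GiB.
Reduction: (1 − 3.428/7.168) × 100 = 52.18%.

52.2%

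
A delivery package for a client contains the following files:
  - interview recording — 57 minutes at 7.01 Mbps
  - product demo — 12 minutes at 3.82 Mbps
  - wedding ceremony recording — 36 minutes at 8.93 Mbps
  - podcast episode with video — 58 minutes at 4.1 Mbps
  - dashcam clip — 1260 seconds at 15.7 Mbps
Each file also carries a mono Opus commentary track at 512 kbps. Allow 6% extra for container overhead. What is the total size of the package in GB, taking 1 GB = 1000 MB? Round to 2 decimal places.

11.36 GB

Audio: 512 kbps = 0.512 Mbps.
interview recording: 7.522 Mbps × 3420 s × 1.06 = 27268.8 Mb
product demo: 4.332 Mbps × 720 s × 1.06 = 3306.2 Mb
wedding ceremony recording: 9.442 Mbps × 2160 s × 1.06 = 21618.4 Mb
podcast episode with video: 4.612 Mbps × 3480 s × 1.06 = 17012.7 Mb
dashcam clip: 16.212 Mbps × 1260 s × 1.06 = 21652.7 Mb
Total: 90858.8 Mb = 11357.4 MB.
= 11.36 GB.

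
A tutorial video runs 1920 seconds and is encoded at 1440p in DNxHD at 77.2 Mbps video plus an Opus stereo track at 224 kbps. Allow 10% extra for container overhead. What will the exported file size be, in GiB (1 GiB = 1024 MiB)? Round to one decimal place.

Audio: 224 kbps = 0.224 Mbps.
Total bitrate: 77.2 + 0.224 = 77.424 Mbps.
Stream data: 77.424 Mbps × 1920 s = 148654.1 Mb.
With 10% container overhead: ×1.10.
163,519 Mb = 20,439,936,000 bytes ÷ 1,073,741,824 = 19.04 GiB.

19.0 GiB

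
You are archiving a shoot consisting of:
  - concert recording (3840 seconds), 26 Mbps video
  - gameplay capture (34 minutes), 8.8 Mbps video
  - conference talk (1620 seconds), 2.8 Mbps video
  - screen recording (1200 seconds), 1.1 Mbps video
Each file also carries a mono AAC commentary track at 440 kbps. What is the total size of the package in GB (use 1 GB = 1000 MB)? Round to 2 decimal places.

15.93 GB

Audio: 440 kbps = 0.440 Mbps.
concert recording: 26.440 Mbps × 3840 s = 101529.6 Mb
gameplay capture: 9.240 Mbps × 2040 s = 18849.6 Mb
conference talk: 3.240 Mbps × 1620 s = 5248.8 Mb
screen recording: 1.540 Mbps × 1200 s = 1848.0 Mb
Total: 127476.0 Mb = 15934.5 MB.
= 15.93 GB.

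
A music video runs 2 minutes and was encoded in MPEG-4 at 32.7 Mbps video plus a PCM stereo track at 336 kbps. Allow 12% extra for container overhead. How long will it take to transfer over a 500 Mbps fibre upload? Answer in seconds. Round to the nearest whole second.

9 seconds

2 min = 120 s
Audio: 336 kbps = 0.336 Mbps.
Total bitrate: 33.036 Mbps.
File: 33.036 Mbps × 120 s = 3964.3 Mb.
With 12% container overhead: ×1.12. → 4440.0 Mb.
At 500 Mbps: 4440.0 / 500 = 8.9 s ≈ 8.88 seconds.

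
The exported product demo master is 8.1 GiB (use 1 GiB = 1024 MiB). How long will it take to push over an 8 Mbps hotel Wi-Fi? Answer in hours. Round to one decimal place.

File: 8.1 GiB = 69578.5 Mb.
At 8 Mbps: 69578.5 / 8 = 8697.3 s ≈ 2.42 hours.

2.4 hours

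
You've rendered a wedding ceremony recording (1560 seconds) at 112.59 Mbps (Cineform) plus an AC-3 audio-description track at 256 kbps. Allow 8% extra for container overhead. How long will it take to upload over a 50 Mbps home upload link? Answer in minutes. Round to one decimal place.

Audio: 256 kbps = 0.256 Mbps.
Total bitrate: 112.846 Mbps.
File: 112.846 Mbps × 1560 s = 176039.8 Mb.
With 8% container overhead: ×1.08. → 190122.9 Mb.
At 50 Mbps: 190122.9 / 50 = 3802.5 s ≈ 63.4 minutes.

63.4 minutes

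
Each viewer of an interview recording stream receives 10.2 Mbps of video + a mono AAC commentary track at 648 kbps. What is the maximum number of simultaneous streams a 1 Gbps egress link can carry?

92

Audio: 648 kbps = 0.648 Mbps.
Per-viewer media rate: 10.848 Mbps.
1 Gbps = 1,000 Mbps; 1,000 / 10.848 = 92.18 → 92 viewers.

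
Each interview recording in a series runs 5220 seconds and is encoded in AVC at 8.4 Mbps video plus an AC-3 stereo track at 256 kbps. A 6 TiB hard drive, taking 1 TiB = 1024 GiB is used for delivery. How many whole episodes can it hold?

1168

Audio: 256 kbps = 0.256 Mbps.
Total bitrate: 8.656 Mbps.
Per item: 8.656 Mbps × 5220 s = 45,184 Mb = 5,648 MB.
Capacity: 6 TiB = 52,776,558 Mb; 1168.03 items → 1168 complete.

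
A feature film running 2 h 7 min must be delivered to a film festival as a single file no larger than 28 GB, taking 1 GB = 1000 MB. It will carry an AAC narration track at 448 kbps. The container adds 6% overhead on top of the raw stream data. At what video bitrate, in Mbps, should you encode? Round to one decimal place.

27.3 Mbps

Budget: 28 GB = 224000.0 Mb.
Stream payload after overhead: 224000.0 / 1.06 = 211320.8 Mb.
2 h 7 min = 127 min = 7620 s
Total bitrate budget: 211320.8 Mb / 7620 s = 27.732 Mbps.
Audio: 448 kbps = 0.448 Mbps.
Video: 27.732 − 0.448 = 27.284 Mbps.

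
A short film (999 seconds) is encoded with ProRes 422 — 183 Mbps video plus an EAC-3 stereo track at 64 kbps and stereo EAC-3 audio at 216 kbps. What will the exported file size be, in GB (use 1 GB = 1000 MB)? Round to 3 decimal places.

22.887 GB

Audio total: 64 + 216 = 280 kbps = 0.280 Mbps.
Total bitrate: 183 + 0.280 = 183.280 Mbps.
Stream data: 183.280 Mbps × 999 s = 183096.7 Mb.
183,097 Mb ÷ 8 = 22,887 MB → 22.89 GB.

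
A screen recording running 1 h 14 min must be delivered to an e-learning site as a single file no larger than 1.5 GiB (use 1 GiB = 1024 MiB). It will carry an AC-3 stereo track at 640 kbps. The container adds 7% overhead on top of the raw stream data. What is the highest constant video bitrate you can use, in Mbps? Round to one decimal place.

Budget: 1.5 GiB = 12884.9 Mb.
Stream payload after overhead: 12884.9 / 1.07 = 12042.0 Mb.
1 h 14 min = 74 min = 4440 s
Total bitrate budget: 12042.0 Mb / 4440 s = 2.712 Mbps.
Audio: 640 kbps = 0.640 Mbps.
Video: 2.712 − 0.640 = 2.072 Mbps.

2.1 Mbps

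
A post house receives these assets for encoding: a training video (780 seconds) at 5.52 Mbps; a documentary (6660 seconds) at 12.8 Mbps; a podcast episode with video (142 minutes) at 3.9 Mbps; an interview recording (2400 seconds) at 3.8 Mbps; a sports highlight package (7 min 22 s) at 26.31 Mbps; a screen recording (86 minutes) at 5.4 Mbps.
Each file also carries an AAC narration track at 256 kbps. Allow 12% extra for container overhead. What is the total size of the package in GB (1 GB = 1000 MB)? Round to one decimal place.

24.9 GB

Audio: 256 kbps = 0.256 Mbps.
training video: 5.776 Mbps × 780 s × 1.12 = 5045.9 Mb
documentary: 13.056 Mbps × 6660 s × 1.12 = 97387.3 Mb
podcast episode with video: 4.156 Mbps × 8520 s × 1.12 = 39658.2 Mb
interview recording: 4.056 Mbps × 2400 s × 1.12 = 10902.5 Mb
sports highlight package: 26.566 Mbps × 442 s × 1.12 = 13151.2 Mb
screen recording: 5.656 Mbps × 5160 s × 1.12 = 32687.2 Mb
Total: 198832.4 Mb = 24854.0 MB.
= 24.85 GB.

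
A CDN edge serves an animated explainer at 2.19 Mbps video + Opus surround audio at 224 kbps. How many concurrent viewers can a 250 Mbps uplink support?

Audio: 224 kbps = 0.224 Mbps.
Per-viewer media rate: 2.414 Mbps.
250 Mbps = 250.0 Mbps; 250.0 / 2.414 = 103.56 → 103 viewers.

103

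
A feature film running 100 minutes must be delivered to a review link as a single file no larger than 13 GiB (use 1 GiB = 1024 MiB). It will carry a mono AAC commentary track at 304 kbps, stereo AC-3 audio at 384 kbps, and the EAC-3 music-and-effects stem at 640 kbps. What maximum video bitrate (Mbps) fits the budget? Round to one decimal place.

Budget: 13 GiB = 111669.1 Mb.
100 min = 6000 s
Total bitrate budget: 111669.1 Mb / 6000 s = 18.612 Mbps.
Audio total: 304 + 384 + 640 = 1328 kbps = 1.328 Mbps.
Video: 18.612 − 1.328 = 17.284 Mbps.

17.3 Mbps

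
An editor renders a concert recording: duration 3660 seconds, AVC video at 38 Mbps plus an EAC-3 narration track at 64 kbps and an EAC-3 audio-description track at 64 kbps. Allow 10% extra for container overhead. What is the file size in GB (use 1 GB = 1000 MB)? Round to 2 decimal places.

19.19 GB

Audio total: 64 + 64 = 128 kbps = 0.128 Mbps.
Total bitrate: 38 + 0.128 = 38.128 Mbps.
Stream data: 38.128 Mbps × 3660 s = 139548.5 Mb.
With 10% container overhead: ×1.10.
153,503 Mb ÷ 8 = 19,188 MB → 19.19 GB.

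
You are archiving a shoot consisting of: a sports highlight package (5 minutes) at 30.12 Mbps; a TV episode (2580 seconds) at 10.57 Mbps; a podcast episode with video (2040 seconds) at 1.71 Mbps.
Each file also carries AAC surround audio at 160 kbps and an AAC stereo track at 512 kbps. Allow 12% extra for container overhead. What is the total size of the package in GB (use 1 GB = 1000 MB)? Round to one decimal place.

6.0 GB

Audio total: 160 + 512 = 672 kbps = 0.672 Mbps.
sports highlight package: 30.792 Mbps × 300 s × 1.12 = 10346.1 Mb
TV episode: 11.242 Mbps × 2580 s × 1.12 = 32484.9 Mb
podcast episode with video: 2.382 Mbps × 2040 s × 1.12 = 5442.4 Mb
Total: 48273.4 Mb = 6034.2 MB.
= 6.034 GB.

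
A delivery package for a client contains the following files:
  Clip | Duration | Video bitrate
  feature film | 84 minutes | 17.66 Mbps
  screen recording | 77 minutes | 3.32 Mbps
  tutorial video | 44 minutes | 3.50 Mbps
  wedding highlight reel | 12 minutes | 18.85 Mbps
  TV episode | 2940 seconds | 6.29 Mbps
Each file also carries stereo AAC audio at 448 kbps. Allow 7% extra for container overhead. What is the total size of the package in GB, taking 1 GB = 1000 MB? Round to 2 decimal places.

Audio: 448 kbps = 0.448 Mbps.
feature film: 18.108 Mbps × 5040 s × 1.07 = 97652.8 Mb
screen recording: 3.768 Mbps × 4620 s × 1.07 = 18626.7 Mb
tutorial video: 3.948 Mbps × 2640 s × 1.07 = 11152.3 Mb
wedding highlight reel: 19.298 Mbps × 720 s × 1.07 = 14867.2 Mb
TV episode: 6.738 Mbps × 2940 s × 1.07 = 21196.4 Mb
Total: 163495.4 Mb = 20436.9 MB.
= 20.44 GB.

20.44 GB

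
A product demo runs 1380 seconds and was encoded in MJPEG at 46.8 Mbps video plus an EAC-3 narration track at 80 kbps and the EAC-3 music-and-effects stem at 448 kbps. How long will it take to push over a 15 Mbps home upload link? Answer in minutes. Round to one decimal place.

Audio total: 80 + 448 = 528 kbps = 0.528 Mbps.
Total bitrate: 47.328 Mbps.
File: 47.328 Mbps × 1380 s = 65312.6 Mb.
At 15 Mbps: 65312.6 / 15 = 4354.2 s ≈ 72.6 minutes.

72.6 minutes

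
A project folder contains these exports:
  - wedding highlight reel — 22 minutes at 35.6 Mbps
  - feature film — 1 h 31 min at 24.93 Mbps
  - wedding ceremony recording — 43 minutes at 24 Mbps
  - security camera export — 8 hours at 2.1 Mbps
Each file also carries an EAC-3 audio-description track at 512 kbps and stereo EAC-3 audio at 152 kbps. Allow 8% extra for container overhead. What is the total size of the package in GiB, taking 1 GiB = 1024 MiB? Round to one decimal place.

41.6 GiB

Audio total: 512 + 152 = 664 kbps = 0.664 Mbps.
wedding highlight reel: 36.264 Mbps × 1320 s × 1.08 = 51698.0 Mb
feature film: 25.594 Mbps × 5460 s × 1.08 = 150922.7 Mb
wedding ceremony recording: 24.664 Mbps × 2580 s × 1.08 = 68723.8 Mb
security camera export: 2.764 Mbps × 28800 s × 1.08 = 85971.5 Mb
Total: 357315.9 Mb = 44664.5 MB.
= 41.60 GiB.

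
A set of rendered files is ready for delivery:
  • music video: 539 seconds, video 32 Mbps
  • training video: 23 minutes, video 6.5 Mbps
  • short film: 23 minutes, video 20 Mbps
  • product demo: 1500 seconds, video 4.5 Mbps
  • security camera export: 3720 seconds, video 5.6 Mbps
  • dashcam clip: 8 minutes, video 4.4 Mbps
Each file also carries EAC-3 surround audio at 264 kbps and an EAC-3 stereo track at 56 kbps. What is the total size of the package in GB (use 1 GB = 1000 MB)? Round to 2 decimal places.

Audio total: 264 + 56 = 320 kbps = 0.320 Mbps.
music video: 32.320 Mbps × 539 s = 17420.5 Mb
training video: 6.820 Mbps × 1380 s = 9411.6 Mb
short film: 20.320 Mbps × 1380 s = 28041.6 Mb
product demo: 4.820 Mbps × 1500 s = 7230.0 Mb
security camera export: 5.920 Mbps × 3720 s = 22022.4 Mb
dashcam clip: 4.720 Mbps × 480 s = 2265.6 Mb
Total: 86391.7 Mb = 10799.0 MB.
= 10.80 GB.

10.80 GB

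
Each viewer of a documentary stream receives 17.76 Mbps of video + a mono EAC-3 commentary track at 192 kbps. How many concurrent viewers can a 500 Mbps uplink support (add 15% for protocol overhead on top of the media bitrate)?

24

Audio: 192 kbps = 0.192 Mbps.
Per-viewer media rate: 17.952 Mbps.
On the wire with 15% overhead: 20.645 Mbps.
500 Mbps = 500.0 Mbps; 500.0 / 20.645 = 24.22 → 24 viewers.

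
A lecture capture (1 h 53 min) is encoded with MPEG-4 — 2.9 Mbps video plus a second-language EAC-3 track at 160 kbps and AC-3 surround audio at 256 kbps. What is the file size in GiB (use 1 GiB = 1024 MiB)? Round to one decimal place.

1 h 53 min = 113 min = 6780 s
Audio total: 160 + 256 = 416 kbps = 0.416 Mbps.
Total bitrate: 2.9 + 0.416 = 3.316 Mbps.
Stream data: 3.316 Mbps × 6780 s = 22482.5 Mb.
22,482 Mb = 2,810,310,000 bytes ÷ 1,073,741,824 = 2.617 GiB.

2.6 GiB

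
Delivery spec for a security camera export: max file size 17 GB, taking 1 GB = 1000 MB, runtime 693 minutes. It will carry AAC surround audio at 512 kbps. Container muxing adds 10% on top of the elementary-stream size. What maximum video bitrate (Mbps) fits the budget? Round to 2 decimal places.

2.46 Mbps

Budget: 17 GB = 136000.0 Mb.
Stream payload after overhead: 136000.0 / 1.10 = 123636.4 Mb.
693 min = 41580 s
Total bitrate budget: 123636.4 Mb / 41580 s = 2.973 Mbps.
Audio: 512 kbps = 0.512 Mbps.
Video: 2.973 − 0.512 = 2.461 Mbps.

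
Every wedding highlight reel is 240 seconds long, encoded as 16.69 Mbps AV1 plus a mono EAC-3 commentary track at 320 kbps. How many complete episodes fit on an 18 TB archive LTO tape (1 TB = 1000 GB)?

Audio: 320 kbps = 0.320 Mbps.
Total bitrate: 17.010 Mbps.
Per item: 17.010 Mbps × 240 s = 4,082 Mb = 510.3 MB.
Capacity: 18 TB = 144,000,000 Mb; 35273.37 items → 35273 complete.

35273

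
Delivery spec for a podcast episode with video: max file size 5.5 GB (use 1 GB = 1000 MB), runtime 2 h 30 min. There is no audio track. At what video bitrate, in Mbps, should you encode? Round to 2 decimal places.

4.89 Mbps

Budget: 5.5 GB = 44000.0 Mb.
2 h 30 min = 150 min = 9000 s
Total bitrate budget: 44000.0 Mb / 9000 s = 4.889 Mbps.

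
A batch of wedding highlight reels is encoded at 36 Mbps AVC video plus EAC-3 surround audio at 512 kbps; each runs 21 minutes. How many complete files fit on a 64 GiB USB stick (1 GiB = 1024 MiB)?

21 min = 1260 s
Audio: 512 kbps = 0.512 Mbps.
Total bitrate: 36.512 Mbps.
Per item: 36.512 Mbps × 1260 s = 46,005 Mb = 5,751 MB.
Capacity: 64 GiB = 549,756 Mb; 11.95 items → 11 complete.

11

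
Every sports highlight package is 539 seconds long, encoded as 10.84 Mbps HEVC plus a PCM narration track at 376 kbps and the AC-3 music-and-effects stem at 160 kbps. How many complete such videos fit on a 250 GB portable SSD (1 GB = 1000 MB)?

326

Audio total: 376 + 160 = 536 kbps = 0.536 Mbps.
Total bitrate: 11.376 Mbps.
Per item: 11.376 Mbps × 539 s = 6,132 Mb = 766.5 MB.
Capacity: 250 GB = 2,000,000 Mb; 326.18 items → 326 complete.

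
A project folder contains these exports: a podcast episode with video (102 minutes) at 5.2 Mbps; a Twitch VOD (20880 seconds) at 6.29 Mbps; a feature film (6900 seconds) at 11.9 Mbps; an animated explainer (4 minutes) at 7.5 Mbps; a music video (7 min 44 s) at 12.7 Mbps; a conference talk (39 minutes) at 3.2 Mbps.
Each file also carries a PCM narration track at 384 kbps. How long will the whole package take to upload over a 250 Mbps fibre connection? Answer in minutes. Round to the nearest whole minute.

Audio: 384 kbps = 0.384 Mbps.
podcast episode with video: 5.584 Mbps × 6120 s = 34174.1 Mb
Twitch VOD: 6.674 Mbps × 20880 s = 139353.1 Mb
feature film: 12.284 Mbps × 6900 s = 84759.6 Mb
animated explainer: 7.884 Mbps × 240 s = 1892.2 Mb
music video: 13.084 Mbps × 464 s = 6071.0 Mb
conference talk: 3.584 Mbps × 2340 s = 8386.6 Mb
Total: 274636.5 Mb = 34329.6 MB.
At 250 Mbps: 274636.5 / 250 = 1099 s ≈ 18.3 minutes.

18 minutes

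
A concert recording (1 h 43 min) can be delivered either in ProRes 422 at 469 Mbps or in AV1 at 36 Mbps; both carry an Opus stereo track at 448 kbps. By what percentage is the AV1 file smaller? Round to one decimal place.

92.2%

1 h 43 min = 103 min = 6180 s
Audio: 448 kbps = 0.448 Mbps.
ProRes 422: 469.448 Mbps × 6180 s = 2901188.6 Mb = 337.743 GiB.
AV1: 36.448 Mbps × 6180 s = 225248.6 Mb = 26.222 GiB.
Reduction: (1 − 26.222/337.743) × 100 = 92.24%.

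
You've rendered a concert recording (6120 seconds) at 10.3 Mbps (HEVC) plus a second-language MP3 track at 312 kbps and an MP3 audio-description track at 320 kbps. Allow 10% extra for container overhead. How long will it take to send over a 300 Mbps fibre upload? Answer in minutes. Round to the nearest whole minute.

Audio total: 312 + 320 = 632 kbps = 0.632 Mbps.
Total bitrate: 10.932 Mbps.
File: 10.932 Mbps × 6120 s = 66903.8 Mb.
With 10% container overhead: ×1.10. → 73594.2 Mb.
At 300 Mbps: 73594.2 / 300 = 245.3 s ≈ 4.09 minutes.

4 minutes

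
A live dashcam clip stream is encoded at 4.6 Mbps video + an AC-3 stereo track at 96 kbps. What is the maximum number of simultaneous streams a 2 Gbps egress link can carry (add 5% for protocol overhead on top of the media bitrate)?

Audio: 96 kbps = 0.096 Mbps.
Per-viewer media rate: 4.696 Mbps.
On the wire with 5% overhead: 4.931 Mbps.
2 Gbps = 2,000 Mbps; 2,000 / 4.931 = 405.61 → 405 viewers.

405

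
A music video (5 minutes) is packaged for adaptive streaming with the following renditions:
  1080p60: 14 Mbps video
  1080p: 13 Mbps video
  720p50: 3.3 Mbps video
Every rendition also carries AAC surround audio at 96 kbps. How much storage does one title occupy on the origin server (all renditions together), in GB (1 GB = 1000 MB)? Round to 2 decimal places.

5 min = 300 s
Audio: 96 kbps = 0.096 Mbps.
Sum of rendition bitrates: (14+0.096) + (13+0.096) + (3.3+0.096) = 30.588 Mbps.
× 300 s = 9,176 Mb = 1,147 MB = 1.147 GB.

1.15 GB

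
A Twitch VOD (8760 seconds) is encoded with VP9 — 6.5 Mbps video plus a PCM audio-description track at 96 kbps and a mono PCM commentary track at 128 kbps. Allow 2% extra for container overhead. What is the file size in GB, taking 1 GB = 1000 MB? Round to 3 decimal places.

7.510 GB

Audio total: 96 + 128 = 224 kbps = 0.224 Mbps.
Total bitrate: 6.5 + 0.224 = 6.724 Mbps.
Stream data: 6.724 Mbps × 8760 s = 58902.2 Mb.
With 2% container overhead: ×1.02.
60,080 Mb ÷ 8 = 7,510 MB → 7.510 GB.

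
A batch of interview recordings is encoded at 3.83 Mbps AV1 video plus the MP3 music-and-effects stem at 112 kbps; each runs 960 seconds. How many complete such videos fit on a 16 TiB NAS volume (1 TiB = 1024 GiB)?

Audio: 112 kbps = 0.112 Mbps.
Total bitrate: 3.942 Mbps.
Per item: 3.942 Mbps × 960 s = 3,784 Mb = 473.0 MB.
Capacity: 16 TiB = 140,737,488 Mb; 37189.64 items → 37189 complete.

37189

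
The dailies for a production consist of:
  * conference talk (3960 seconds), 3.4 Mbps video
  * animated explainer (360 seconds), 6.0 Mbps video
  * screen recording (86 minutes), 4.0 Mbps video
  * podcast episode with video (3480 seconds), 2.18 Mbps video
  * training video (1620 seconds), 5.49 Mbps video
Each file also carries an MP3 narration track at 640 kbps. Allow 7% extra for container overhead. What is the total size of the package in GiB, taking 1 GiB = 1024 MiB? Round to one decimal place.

Audio: 640 kbps = 0.640 Mbps.
conference talk: 4.040 Mbps × 3960 s × 1.07 = 17118.3 Mb
animated explainer: 6.640 Mbps × 360 s × 1.07 = 2557.7 Mb
screen recording: 4.640 Mbps × 5160 s × 1.07 = 25618.4 Mb
podcast episode with video: 2.820 Mbps × 3480 s × 1.07 = 10500.6 Mb
training video: 6.130 Mbps × 1620 s × 1.07 = 10625.7 Mb
Total: 66420.7 Mb = 8302.6 MB.
= 7.732 GiB.

7.7 GiB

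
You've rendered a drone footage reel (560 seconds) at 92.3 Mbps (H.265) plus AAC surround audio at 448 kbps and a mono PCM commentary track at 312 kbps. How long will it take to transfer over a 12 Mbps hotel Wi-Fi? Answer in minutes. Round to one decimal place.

Audio total: 448 + 312 = 760 kbps = 0.760 Mbps.
Total bitrate: 93.060 Mbps.
File: 93.060 Mbps × 560 s = 52113.6 Mb.
At 12 Mbps: 52113.6 / 12 = 4342.8 s ≈ 72.4 minutes.

72.4 minutes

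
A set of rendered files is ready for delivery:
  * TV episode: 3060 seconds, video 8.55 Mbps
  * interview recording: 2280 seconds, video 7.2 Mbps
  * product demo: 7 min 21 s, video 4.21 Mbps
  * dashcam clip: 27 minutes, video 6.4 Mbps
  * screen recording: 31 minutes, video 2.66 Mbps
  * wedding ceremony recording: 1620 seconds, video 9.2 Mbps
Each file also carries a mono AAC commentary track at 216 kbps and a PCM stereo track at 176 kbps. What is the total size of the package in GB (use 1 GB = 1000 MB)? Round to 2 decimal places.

9.87 GB

Audio total: 216 + 176 = 392 kbps = 0.392 Mbps.
TV episode: 8.942 Mbps × 3060 s = 27362.5 Mb
interview recording: 7.592 Mbps × 2280 s = 17309.8 Mb
product demo: 4.602 Mbps × 441 s = 2029.5 Mb
dashcam clip: 6.792 Mbps × 1620 s = 11003.0 Mb
screen recording: 3.052 Mbps × 1860 s = 5676.7 Mb
wedding ceremony recording: 9.592 Mbps × 1620 s = 15539.0 Mb
Total: 78920.6 Mb = 9865.1 MB.
= 9.865 GB.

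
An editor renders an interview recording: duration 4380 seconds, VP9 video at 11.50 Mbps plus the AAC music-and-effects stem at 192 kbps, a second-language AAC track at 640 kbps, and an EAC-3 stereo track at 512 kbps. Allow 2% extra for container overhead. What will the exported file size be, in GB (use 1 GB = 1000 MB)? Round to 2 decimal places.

7.17 GB

Audio total: 192 + 640 + 512 = 1344 kbps = 1.344 Mbps.
Total bitrate: 11.50 + 1.344 = 12.844 Mbps.
Stream data: 12.844 Mbps × 4380 s = 56256.7 Mb.
With 2% container overhead: ×1.02.
57,382 Mb ÷ 8 = 7,173 MB → 7.173 GB.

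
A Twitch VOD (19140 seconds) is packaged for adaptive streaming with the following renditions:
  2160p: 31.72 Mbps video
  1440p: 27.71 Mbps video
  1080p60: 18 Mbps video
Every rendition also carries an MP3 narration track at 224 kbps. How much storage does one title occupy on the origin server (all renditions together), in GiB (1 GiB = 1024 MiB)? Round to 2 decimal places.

Audio: 224 kbps = 0.224 Mbps.
Sum of rendition bitrates: (31.72+0.224) + (27.71+0.224) + (18+0.224) = 78.102 Mbps.
× 19140 s = 1,494,872 Mb = 186,859 MB = 174.0 GiB.

174.03 GiB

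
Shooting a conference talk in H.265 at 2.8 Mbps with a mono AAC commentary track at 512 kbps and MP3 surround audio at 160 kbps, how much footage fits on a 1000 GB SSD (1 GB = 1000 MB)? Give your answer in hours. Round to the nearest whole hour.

Audio total: 512 + 160 = 672 kbps = 0.672 Mbps.
Total bitrate: 2.8 + 0.672 = 3.472 Mbps.
Capacity: 1000 GB = 8,000,000 Mb.
Recording time: 8,000,000 / 3.472 = 2,304,147 s ≈ 640 hours.

640 hours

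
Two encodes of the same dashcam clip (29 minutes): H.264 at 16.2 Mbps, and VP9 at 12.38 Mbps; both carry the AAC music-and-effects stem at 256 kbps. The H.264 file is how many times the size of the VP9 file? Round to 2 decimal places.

29 min = 1740 s
Audio: 256 kbps = 0.256 Mbps.
H.264: 16.456 Mbps × 1740 s = 28633.4 Mb = 3.333 GiB.
VP9: 12.636 Mbps × 1740 s = 21986.6 Mb = 2.560 GiB.
Ratio: 3.333 / 2.560 = 1.302.

1.30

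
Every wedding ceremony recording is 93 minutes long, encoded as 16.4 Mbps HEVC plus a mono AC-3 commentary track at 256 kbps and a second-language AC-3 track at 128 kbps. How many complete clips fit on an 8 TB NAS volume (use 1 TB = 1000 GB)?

683

93 min = 5580 s
Audio total: 256 + 128 = 384 kbps = 0.384 Mbps.
Total bitrate: 16.784 Mbps.
Per item: 16.784 Mbps × 5580 s = 93,655 Mb = 11,707 MB.
Capacity: 8 TB = 64,000,000 Mb; 683.36 items → 683 complete.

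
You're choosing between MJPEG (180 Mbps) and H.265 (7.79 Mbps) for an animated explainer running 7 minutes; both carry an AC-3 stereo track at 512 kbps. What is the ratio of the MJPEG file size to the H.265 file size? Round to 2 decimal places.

7 min = 420 s
Audio: 512 kbps = 0.512 Mbps.
MJPEG: 180.512 Mbps × 420 s = 75815.0 Mb = 8.826 GiB.
H.265: 8.302 Mbps × 420 s = 3486.8 Mb = 0.406 GiB.
Ratio: 8.826 / 0.406 = 21.743.

21.74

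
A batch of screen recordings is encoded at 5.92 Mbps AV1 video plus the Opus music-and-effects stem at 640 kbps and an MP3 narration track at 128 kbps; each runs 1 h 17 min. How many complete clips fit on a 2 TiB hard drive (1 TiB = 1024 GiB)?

1 h 17 min = 77 min = 4620 s
Audio total: 640 + 128 = 768 kbps = 0.768 Mbps.
Total bitrate: 6.688 Mbps.
Per item: 6.688 Mbps × 4620 s = 30,899 Mb = 3,862 MB.
Capacity: 2 TiB = 17,592,186 Mb; 569.35 items → 569 complete.

569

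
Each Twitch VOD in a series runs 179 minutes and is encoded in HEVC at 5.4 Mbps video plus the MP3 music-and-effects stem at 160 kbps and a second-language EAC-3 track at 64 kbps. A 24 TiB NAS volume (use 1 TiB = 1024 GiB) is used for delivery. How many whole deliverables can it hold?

3495

179 min = 10740 s
Audio total: 160 + 64 = 224 kbps = 0.224 Mbps.
Total bitrate: 5.624 Mbps.
Per item: 5.624 Mbps × 10740 s = 60,402 Mb = 7,550 MB.
Capacity: 24 TiB = 211,106,233 Mb; 3495.03 items → 3495 complete.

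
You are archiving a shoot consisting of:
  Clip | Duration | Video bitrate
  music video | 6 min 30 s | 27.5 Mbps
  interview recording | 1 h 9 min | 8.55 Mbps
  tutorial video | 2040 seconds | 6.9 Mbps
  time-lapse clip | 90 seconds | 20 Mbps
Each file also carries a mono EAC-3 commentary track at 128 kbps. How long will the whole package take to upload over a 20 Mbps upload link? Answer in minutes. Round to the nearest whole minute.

Audio: 128 kbps = 0.128 Mbps.
music video: 27.628 Mbps × 390 s = 10774.9 Mb
interview recording: 8.678 Mbps × 4140 s = 35926.9 Mb
tutorial video: 7.028 Mbps × 2040 s = 14337.1 Mb
time-lapse clip: 20.128 Mbps × 90 s = 1811.5 Mb
Total: 62850.5 Mb = 7856.3 MB.
At 20 Mbps: 62850.5 / 20 = 3143 s ≈ 52.4 minutes.

52 minutes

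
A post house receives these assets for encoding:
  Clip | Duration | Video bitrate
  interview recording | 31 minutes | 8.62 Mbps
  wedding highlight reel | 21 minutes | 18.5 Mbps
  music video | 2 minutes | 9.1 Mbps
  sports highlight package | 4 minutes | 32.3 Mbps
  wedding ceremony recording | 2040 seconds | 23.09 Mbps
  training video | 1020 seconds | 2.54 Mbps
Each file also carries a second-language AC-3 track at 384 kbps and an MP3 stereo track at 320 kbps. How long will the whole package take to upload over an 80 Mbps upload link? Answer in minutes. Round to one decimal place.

21.4 minutes

Audio total: 384 + 320 = 704 kbps = 0.704 Mbps.
interview recording: 9.324 Mbps × 1860 s = 17342.6 Mb
wedding highlight reel: 19.204 Mbps × 1260 s = 24197.0 Mb
music video: 9.804 Mbps × 120 s = 1176.5 Mb
sports highlight package: 33.004 Mbps × 240 s = 7921.0 Mb
wedding ceremony recording: 23.794 Mbps × 2040 s = 48539.8 Mb
training video: 3.244 Mbps × 1020 s = 3308.9 Mb
Total: 102485.8 Mb = 12810.7 MB.
At 80 Mbps: 102485.8 / 80 = 1281 s ≈ 21.4 minutes.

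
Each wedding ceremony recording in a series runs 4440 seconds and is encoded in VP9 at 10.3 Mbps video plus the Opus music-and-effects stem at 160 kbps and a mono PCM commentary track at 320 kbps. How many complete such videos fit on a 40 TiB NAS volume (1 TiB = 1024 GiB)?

Audio total: 160 + 320 = 480 kbps = 0.480 Mbps.
Total bitrate: 10.780 Mbps.
Per item: 10.780 Mbps × 4440 s = 47,863 Mb = 5,983 MB.
Capacity: 40 TiB = 351,843,721 Mb; 7351.03 items → 7351 complete.

7351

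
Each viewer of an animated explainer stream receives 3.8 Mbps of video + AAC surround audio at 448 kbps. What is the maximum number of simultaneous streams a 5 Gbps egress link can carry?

1177

Audio: 448 kbps = 0.448 Mbps.
Per-viewer media rate: 4.248 Mbps.
5 Gbps = 5,000 Mbps; 5,000 / 4.248 = 1177.02 → 1177 viewers.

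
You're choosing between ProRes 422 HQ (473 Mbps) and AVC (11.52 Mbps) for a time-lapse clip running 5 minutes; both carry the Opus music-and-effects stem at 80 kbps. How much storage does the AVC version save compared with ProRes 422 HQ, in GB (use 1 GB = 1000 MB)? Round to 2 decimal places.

17.31 GB

5 min = 300 s
Audio: 80 kbps = 0.080 Mbps.
ProRes 422 HQ: 473.080 Mbps × 300 s = 141924.0 Mb = 17.741 GB.
AVC: 11.600 Mbps × 300 s = 3480.0 Mb = 0.435 GB.
Saving: 17.741 − 0.435 = 17.305 GB.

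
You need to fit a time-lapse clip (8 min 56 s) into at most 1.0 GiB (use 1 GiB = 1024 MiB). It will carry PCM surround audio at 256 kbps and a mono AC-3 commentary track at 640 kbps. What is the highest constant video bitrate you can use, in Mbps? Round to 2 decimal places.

Budget: 1.0 GiB = 8589.9 Mb.
8 min 56 s = 536 s
Total bitrate budget: 8589.9 Mb / 536 s = 16.026 Mbps.
Audio total: 256 + 640 = 896 kbps = 0.896 Mbps.
Video: 16.026 − 0.896 = 15.130 Mbps.

15.13 Mbps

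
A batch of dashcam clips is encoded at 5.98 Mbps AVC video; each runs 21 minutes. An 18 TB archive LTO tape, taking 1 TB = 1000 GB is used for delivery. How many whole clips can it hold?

21 min = 1260 s
Per item: 5.980 Mbps × 1260 s = 7,535 Mb = 941.9 MB.
Capacity: 18 TB = 144,000,000 Mb; 19111.32 items → 19111 complete.

19111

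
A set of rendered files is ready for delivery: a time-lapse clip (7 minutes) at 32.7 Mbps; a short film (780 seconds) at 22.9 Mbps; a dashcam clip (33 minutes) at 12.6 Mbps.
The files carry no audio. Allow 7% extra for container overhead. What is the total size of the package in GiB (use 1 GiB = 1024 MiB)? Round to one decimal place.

time-lapse clip: 32.700 Mbps × 420 s × 1.07 = 14695.4 Mb
short film: 22.900 Mbps × 780 s × 1.07 = 19112.3 Mb
dashcam clip: 12.600 Mbps × 1980 s × 1.07 = 26694.4 Mb
Total: 60502.1 Mb = 7562.8 MB.
= 7.043 GiB.

7.0 GiB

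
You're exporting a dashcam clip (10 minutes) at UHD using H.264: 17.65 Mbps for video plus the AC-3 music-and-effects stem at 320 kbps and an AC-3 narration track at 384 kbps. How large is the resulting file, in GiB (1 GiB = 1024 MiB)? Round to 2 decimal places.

1.28 GiB

10 min = 600 s
Audio total: 320 + 384 = 704 kbps = 0.704 Mbps.
Total bitrate: 17.65 + 0.704 = 18.354 Mbps.
Stream data: 18.354 Mbps × 600 s = 11012.4 Mb.
11,012 Mb = 1,376,550,000 bytes ÷ 1,073,741,824 = 1.282 GiB.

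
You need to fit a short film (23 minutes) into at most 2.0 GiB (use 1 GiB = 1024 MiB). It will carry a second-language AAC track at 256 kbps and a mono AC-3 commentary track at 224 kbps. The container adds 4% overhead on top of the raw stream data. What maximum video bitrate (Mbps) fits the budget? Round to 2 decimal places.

11.49 Mbps

Budget: 2.0 GiB = 17179.9 Mb.
Stream payload after overhead: 17179.9 / 1.04 = 16519.1 Mb.
23 min = 1380 s
Total bitrate budget: 16519.1 Mb / 1380 s = 11.970 Mbps.
Audio total: 256 + 224 = 480 kbps = 0.480 Mbps.
Video: 11.970 − 0.480 = 11.490 Mbps.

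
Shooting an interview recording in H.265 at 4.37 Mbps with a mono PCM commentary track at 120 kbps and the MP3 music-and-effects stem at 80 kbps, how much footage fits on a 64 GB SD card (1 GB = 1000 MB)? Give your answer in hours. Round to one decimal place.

Audio total: 120 + 80 = 200 kbps = 0.200 Mbps.
Total bitrate: 4.37 + 0.200 = 4.570 Mbps.
Capacity: 64 GB = 512,000 Mb.
Recording time: 512,000 / 4.570 = 112,035 s ≈ 31.1 hours.

31.1 hours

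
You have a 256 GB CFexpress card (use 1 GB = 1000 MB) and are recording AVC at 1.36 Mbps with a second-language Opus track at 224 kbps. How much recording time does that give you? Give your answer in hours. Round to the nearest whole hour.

Audio: 224 kbps = 0.224 Mbps.
Total bitrate: 1.36 + 0.224 = 1.584 Mbps.
Capacity: 256 GB = 2,048,000 Mb.
Recording time: 2,048,000 / 1.584 = 1,292,929 s ≈ 359 hours.

359 hours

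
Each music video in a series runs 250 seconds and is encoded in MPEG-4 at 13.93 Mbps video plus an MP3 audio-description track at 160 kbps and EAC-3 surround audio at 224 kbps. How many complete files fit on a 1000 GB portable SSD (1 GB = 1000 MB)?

Audio total: 160 + 224 = 384 kbps = 0.384 Mbps.
Total bitrate: 14.314 Mbps.
Per item: 14.314 Mbps × 250 s = 3,578 Mb = 447.3 MB.
Capacity: 1000 GB = 8,000,000 Mb; 2235.57 items → 2235 complete.

2235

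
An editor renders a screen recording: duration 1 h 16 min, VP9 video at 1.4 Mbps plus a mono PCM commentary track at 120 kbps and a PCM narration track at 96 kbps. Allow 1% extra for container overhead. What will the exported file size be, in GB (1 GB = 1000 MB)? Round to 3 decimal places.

0.930 GB

1 h 16 min = 76 min = 4560 s
Audio total: 120 + 96 = 216 kbps = 0.216 Mbps.
Total bitrate: 1.4 + 0.216 = 1.616 Mbps.
Stream data: 1.616 Mbps × 4560 s = 7369.0 Mb.
With 1% container overhead: ×1.01.
7,443 Mb ÷ 8 = 930.3 MB → 0.9303 GB.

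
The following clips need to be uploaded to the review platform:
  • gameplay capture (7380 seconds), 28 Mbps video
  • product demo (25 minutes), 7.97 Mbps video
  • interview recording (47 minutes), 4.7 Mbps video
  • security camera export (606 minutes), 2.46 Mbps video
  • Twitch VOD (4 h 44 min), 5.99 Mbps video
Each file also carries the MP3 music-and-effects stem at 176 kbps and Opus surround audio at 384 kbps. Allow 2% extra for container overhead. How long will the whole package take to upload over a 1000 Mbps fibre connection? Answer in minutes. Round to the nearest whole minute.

Audio total: 176 + 384 = 560 kbps = 0.560 Mbps.
gameplay capture: 28.560 Mbps × 7380 s × 1.02 = 214988.3 Mb
product demo: 8.530 Mbps × 1500 s × 1.02 = 13050.9 Mb
interview recording: 5.260 Mbps × 2820 s × 1.02 = 15129.9 Mb
security camera export: 3.020 Mbps × 36360 s × 1.02 = 112003.3 Mb
Twitch VOD: 6.550 Mbps × 17040 s × 1.02 = 113844.2 Mb
Total: 469016.6 Mb = 58627.1 MB.
At 1000 Mbps: 469016.6 / 1000 = 469 s ≈ 7.82 minutes.

8 minutes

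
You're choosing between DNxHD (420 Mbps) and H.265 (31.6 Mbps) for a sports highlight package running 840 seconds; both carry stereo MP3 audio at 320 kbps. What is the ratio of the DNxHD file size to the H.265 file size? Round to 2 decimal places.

13.17

Audio: 320 kbps = 0.320 Mbps.
DNxHD: 420.320 Mbps × 840 s = 353068.8 Mb = 44.134 GB.
H.265: 31.920 Mbps × 840 s = 26812.8 Mb = 3.352 GB.
Ratio: 44.134 / 3.352 = 13.168.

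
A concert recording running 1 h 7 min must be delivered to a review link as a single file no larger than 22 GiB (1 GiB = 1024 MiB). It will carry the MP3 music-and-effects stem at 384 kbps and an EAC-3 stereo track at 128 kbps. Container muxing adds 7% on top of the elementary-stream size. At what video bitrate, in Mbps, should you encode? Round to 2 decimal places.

43.42 Mbps

Budget: 22 GiB = 188978.6 Mb.
Stream payload after overhead: 188978.6 / 1.07 = 176615.5 Mb.
1 h 7 min = 67 min = 4020 s
Total bitrate budget: 176615.5 Mb / 4020 s = 43.934 Mbps.
Audio total: 384 + 128 = 512 kbps = 0.512 Mbps.
Video: 43.934 − 0.512 = 43.422 Mbps.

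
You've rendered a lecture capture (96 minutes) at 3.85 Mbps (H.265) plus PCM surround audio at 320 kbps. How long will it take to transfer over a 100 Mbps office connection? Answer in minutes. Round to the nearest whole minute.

96 min = 5760 s
Audio: 320 kbps = 0.320 Mbps.
Total bitrate: 4.170 Mbps.
File: 4.170 Mbps × 5760 s = 24019.2 Mb.
At 100 Mbps: 24019.2 / 100 = 240.2 s ≈ 4 minutes.

4 minutes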